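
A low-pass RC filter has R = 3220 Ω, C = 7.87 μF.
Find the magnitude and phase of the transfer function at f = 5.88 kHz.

Step 1 — Angular frequency: ω = 2π·5880 = 3.695e+04 rad/s.
Step 2 — Transfer function: H(jω) = 1/(1 + jωRC).
Step 3 — Denominator: 1 + jωRC = 1 + j·3.695e+04·3220·7.87e-06 = 1 + j936.2.
Step 4 — H = 1.141e-06 - j0.001068.
Step 5 — Magnitude: |H| = 0.001068 (-59.4 dB); phase: φ = -89.9°.

|H| = 0.001068 (-59.4 dB), φ = -89.9°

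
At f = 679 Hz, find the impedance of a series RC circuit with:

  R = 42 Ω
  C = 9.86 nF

Step 1 — Angular frequency: ω = 2π·f = 2π·679 = 4266 rad/s.
Step 2 — Component impedances:
  R: Z = R = 42 Ω
  C: Z = 1/(jωC) = -j/(ω·C) = 0 - j2.377e+04 Ω
Step 3 — Series combination: Z_total = R + C = 42 - j2.377e+04 Ω = 2.377e+04∠-89.9° Ω.

Z = 42 - j2.377e+04 Ω = 2.377e+04∠-89.9° Ω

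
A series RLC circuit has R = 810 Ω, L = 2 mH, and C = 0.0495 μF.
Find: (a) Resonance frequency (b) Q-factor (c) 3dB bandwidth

Step 1 — Resonance: ω₀ = 1/√(LC) = 1/√(0.002·4.95e-08) = 1.005e+05 rad/s.
Step 2 — f₀ = ω₀/(2π) = 1.6e+04 Hz.
Step 3 — Series Q: Q = ω₀L/R = 1.005e+05·0.002/810 = 0.2482.
Step 4 — Bandwidth: Δω = ω₀/Q = 4.05e+05 rad/s; BW = Δω/(2π) = 6.446e+04 Hz.

(a) f₀ = 1.6e+04 Hz  (b) Q = 0.2482  (c) BW = 6.446e+04 Hz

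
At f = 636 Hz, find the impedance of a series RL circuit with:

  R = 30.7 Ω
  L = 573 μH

Step 1 — Angular frequency: ω = 2π·f = 2π·636 = 3996 rad/s.
Step 2 — Component impedances:
  R: Z = R = 30.7 Ω
  L: Z = jωL = j·3996·0.000573 = 0 + j2.29 Ω
Step 3 — Series combination: Z_total = R + L = 30.7 + j2.29 Ω = 30.79∠4.3° Ω.

Z = 30.7 + j2.29 Ω = 30.79∠4.3° Ω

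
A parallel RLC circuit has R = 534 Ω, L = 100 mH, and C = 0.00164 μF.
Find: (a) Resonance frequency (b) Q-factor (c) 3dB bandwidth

Step 1 — Resonance: ω₀ = 1/√(LC) = 1/√(0.1·1.64e-09) = 7.809e+04 rad/s.
Step 2 — f₀ = ω₀/(2π) = 1.243e+04 Hz.
Step 3 — Parallel Q: Q = R/(ω₀L) = 534/(7.809e+04·0.1) = 0.06839.
Step 4 — Bandwidth: Δω = ω₀/Q = 1.142e+06 rad/s; BW = Δω/(2π) = 1.817e+05 Hz.

(a) f₀ = 1.243e+04 Hz  (b) Q = 0.06839  (c) BW = 1.817e+05 Hz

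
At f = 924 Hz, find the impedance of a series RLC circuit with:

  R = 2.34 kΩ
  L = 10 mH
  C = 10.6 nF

Step 1 — Angular frequency: ω = 2π·f = 2π·924 = 5806 rad/s.
Step 2 — Component impedances:
  R: Z = R = 2340 Ω
  L: Z = jωL = j·5806·0.01 = 0 + j58.06 Ω
  C: Z = 1/(jωC) = -j/(ω·C) = 0 - j1.625e+04 Ω
Step 3 — Series combination: Z_total = R + L + C = 2340 - j1.619e+04 Ω = 1.636e+04∠-81.8° Ω.

Z = 2340 - j1.619e+04 Ω = 1.636e+04∠-81.8° Ω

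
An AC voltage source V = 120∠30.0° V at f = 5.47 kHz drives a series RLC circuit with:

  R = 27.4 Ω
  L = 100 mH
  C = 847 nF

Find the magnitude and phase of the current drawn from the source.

Step 1 — Angular frequency: ω = 2π·f = 2π·5470 = 3.437e+04 rad/s.
Step 2 — Component impedances:
  R: Z = R = 27.4 Ω
  L: Z = jωL = j·3.437e+04·0.1 = 0 + j3437 Ω
  C: Z = 1/(jωC) = -j/(ω·C) = 0 - j34.35 Ω
Step 3 — Series combination: Z_total = R + L + C = 27.4 + j3403 Ω = 3403∠89.5° Ω.
Step 4 — Source phasor: V = 120∠30.0° V = 103.9 + j60 V.
Step 5 — Ohm's law: I = V / Z_total = (103.9 + j60) / (27.4 + j3403) = 0.01788 - j0.0304 A.
Step 6 — Convert to polar: |I| = 0.03527 A, ∠I = -59.5°.

I = 0.03527∠-59.5° A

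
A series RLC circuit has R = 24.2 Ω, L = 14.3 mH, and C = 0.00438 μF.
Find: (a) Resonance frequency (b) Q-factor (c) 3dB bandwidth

Step 1 — Resonance: ω₀ = 1/√(LC) = 1/√(0.0143·4.38e-09) = 1.264e+05 rad/s.
Step 2 — f₀ = ω₀/(2π) = 2.011e+04 Hz.
Step 3 — Series Q: Q = ω₀L/R = 1.264e+05·0.0143/24.2 = 74.66.
Step 4 — Bandwidth: Δω = ω₀/Q = 1692 rad/s; BW = Δω/(2π) = 269.3 Hz.

(a) f₀ = 2.011e+04 Hz  (b) Q = 74.66  (c) BW = 269.3 Hz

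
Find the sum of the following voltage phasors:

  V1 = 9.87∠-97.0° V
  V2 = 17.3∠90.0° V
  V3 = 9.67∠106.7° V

Step 1 — Convert each phasor to rectangular form:
  V1 = 9.87·(cos(-97.0°) + j·sin(-97.0°)) = -1.203 - j9.796 V
  V2 = 17.3·(cos(90.0°) + j·sin(90.0°)) = 0 + j17.3 V
  V3 = 9.67·(cos(106.7°) + j·sin(106.7°)) = -2.779 + j9.262 V
Step 2 — Sum components: V_total = -3.982 + j16.77 V.
Step 3 — Convert to polar: |V_total| = 17.23 V, ∠V_total = 103.4°.

V_total = 17.23∠103.4° V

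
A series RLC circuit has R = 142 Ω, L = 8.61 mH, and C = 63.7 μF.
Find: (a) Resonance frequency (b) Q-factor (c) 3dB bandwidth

Step 1 — Resonance: ω₀ = 1/√(LC) = 1/√(0.00861·6.37e-05) = 1350 rad/s.
Step 2 — f₀ = ω₀/(2π) = 214.9 Hz.
Step 3 — Series Q: Q = ω₀L/R = 1350·0.00861/142 = 0.08187.
Step 4 — Bandwidth: Δω = ω₀/Q = 1.649e+04 rad/s; BW = Δω/(2π) = 2625 Hz.

(a) f₀ = 214.9 Hz  (b) Q = 0.08187  (c) BW = 2625 Hz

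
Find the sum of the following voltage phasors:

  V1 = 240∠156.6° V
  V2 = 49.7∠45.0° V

Step 1 — Convert each phasor to rectangular form:
  V1 = 240·(cos(156.6°) + j·sin(156.6°)) = -220.3 + j95.32 V
  V2 = 49.7·(cos(45.0°) + j·sin(45.0°)) = 35.14 + j35.14 V
Step 2 — Sum components: V_total = -185.1 + j130.5 V.
Step 3 — Convert to polar: |V_total| = 226.5 V, ∠V_total = 144.8°.

V_total = 226.5∠144.8° V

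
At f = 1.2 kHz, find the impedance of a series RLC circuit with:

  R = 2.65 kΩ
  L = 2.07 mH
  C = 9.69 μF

Step 1 — Angular frequency: ω = 2π·f = 2π·1200 = 7540 rad/s.
Step 2 — Component impedances:
  R: Z = R = 2650 Ω
  L: Z = jωL = j·7540·0.00207 = 0 + j15.61 Ω
  C: Z = 1/(jωC) = -j/(ω·C) = 0 - j13.69 Ω
Step 3 — Series combination: Z_total = R + L + C = 2650 + j1.92 Ω = 2650∠0.0° Ω.

Z = 2650 + j1.92 Ω = 2650∠0.0° Ω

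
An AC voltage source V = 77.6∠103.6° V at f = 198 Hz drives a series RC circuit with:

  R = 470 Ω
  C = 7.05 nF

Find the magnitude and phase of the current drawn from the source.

Step 1 — Angular frequency: ω = 2π·f = 2π·198 = 1244 rad/s.
Step 2 — Component impedances:
  R: Z = R = 470 Ω
  C: Z = 1/(jωC) = -j/(ω·C) = 0 - j1.14e+05 Ω
Step 3 — Series combination: Z_total = R + C = 470 - j1.14e+05 Ω = 1.14e+05∠-89.8° Ω.
Step 4 — Source phasor: V = 77.6∠103.6° V = -18.25 + j75.42 V.
Step 5 — Ohm's law: I = V / Z_total = (-18.25 + j75.42) / (470 - j1.14e+05) = -0.0006622 - j0.0001573 A.
Step 6 — Convert to polar: |I| = 0.0006806 A, ∠I = -166.6°.

I = 0.0006806∠-166.6° A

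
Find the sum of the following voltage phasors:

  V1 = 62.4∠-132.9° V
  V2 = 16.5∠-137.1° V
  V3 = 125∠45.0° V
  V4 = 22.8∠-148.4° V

Step 1 — Convert each phasor to rectangular form:
  V1 = 62.4·(cos(-132.9°) + j·sin(-132.9°)) = -42.48 - j45.71 V
  V2 = 16.5·(cos(-137.1°) + j·sin(-137.1°)) = -12.09 - j11.23 V
  V3 = 125·(cos(45.0°) + j·sin(45.0°)) = 88.39 + j88.39 V
  V4 = 22.8·(cos(-148.4°) + j·sin(-148.4°)) = -19.42 - j11.95 V
Step 2 — Sum components: V_total = 14.41 + j19.5 V.
Step 3 — Convert to polar: |V_total| = 24.24 V, ∠V_total = 53.5°.

V_total = 24.24∠53.5° V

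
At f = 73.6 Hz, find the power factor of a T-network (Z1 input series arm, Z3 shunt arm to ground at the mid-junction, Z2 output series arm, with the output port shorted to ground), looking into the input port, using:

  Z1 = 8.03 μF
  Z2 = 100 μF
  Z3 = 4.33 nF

Step 1 — Angular frequency: ω = 2π·f = 2π·73.6 = 462.4 rad/s.
Step 2 — Component impedances:
  Z1: Z = 1/(jωC) = -j/(ω·C) = 0 - j269.3 Ω
  Z2: Z = 1/(jωC) = -j/(ω·C) = 0 - j21.62 Ω
  Z3: Z = 1/(jωC) = -j/(ω·C) = 0 - j4.994e+05 Ω
Step 3 — With the output port shorted to ground, the output series arm Z2 runs from the junction to ground; the shunt arm Z3 also runs from the junction to ground. They appear in parallel: Z3 || Z2 = 0 - j21.62 Ω.
Step 4 — Series with input arm Z1: Z_in = Z1 + (Z3 || Z2) = 0 - j290.9 Ω = 290.9∠-90.0° Ω.
Step 5 — Power factor: PF = cos(φ) = Re(Z)/|Z| = 0/290.9 = 0.
Step 6 — Type: Im(Z) = -290.9 ⇒ leading (phase φ = -90.0°).

PF = 0 (leading, φ = -90.0°)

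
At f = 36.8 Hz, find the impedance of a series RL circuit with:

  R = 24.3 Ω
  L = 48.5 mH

Step 1 — Angular frequency: ω = 2π·f = 2π·36.8 = 231.2 rad/s.
Step 2 — Component impedances:
  R: Z = R = 24.3 Ω
  L: Z = jωL = j·231.2·0.0485 = 0 + j11.21 Ω
Step 3 — Series combination: Z_total = R + L = 24.3 + j11.21 Ω = 26.76∠24.8° Ω.

Z = 24.3 + j11.21 Ω = 26.76∠24.8° Ω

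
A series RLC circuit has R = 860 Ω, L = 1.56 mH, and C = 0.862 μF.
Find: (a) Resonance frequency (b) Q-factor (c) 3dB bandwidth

Step 1 — Resonance: ω₀ = 1/√(LC) = 1/√(0.00156·8.62e-07) = 2.727e+04 rad/s.
Step 2 — f₀ = ω₀/(2π) = 4340 Hz.
Step 3 — Series Q: Q = ω₀L/R = 2.727e+04·0.00156/860 = 0.04947.
Step 4 — Bandwidth: Δω = ω₀/Q = 5.513e+05 rad/s; BW = Δω/(2π) = 8.774e+04 Hz.

(a) f₀ = 4340 Hz  (b) Q = 0.04947  (c) BW = 8.774e+04 Hz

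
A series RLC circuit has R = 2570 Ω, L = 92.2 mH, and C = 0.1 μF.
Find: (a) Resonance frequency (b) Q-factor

Step 1 — Resonance condition Im(Z)=0 gives ω₀ = 1/√(LC).
Step 2 — ω₀ = 1/√(0.0922·1e-07) = 1.041e+04 rad/s.
Step 3 — f₀ = ω₀/(2π) = 1658 Hz.
Step 4 — Series Q: Q = ω₀L/R = 1.041e+04·0.0922/2570 = 0.3736.

(a) f₀ = 1658 Hz  (b) Q = 0.3736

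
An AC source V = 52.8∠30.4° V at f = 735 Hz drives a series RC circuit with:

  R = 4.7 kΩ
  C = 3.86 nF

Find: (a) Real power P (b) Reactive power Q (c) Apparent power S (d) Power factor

Step 1 — Angular frequency: ω = 2π·f = 2π·735 = 4618 rad/s.
Step 2 — Component impedances:
  R: Z = R = 4700 Ω
  C: Z = 1/(jωC) = -j/(ω·C) = 0 - j5.61e+04 Ω
Step 3 — Series combination: Z_total = R + C = 4700 - j5.61e+04 Ω = 5.629e+04∠-85.2° Ω.
Step 4 — Source phasor: V = 52.8∠30.4° V = 45.54 + j26.72 V.
Step 5 — Current: I = V / Z = -0.0004054 + j0.0008458 A = 0.0009379∠115.6° A.
Step 6 — Complex power: S = V·I* = 0.004135 - j0.04935 VA.
Step 7 — Real power: P = Re(S) = 0.004135 W.
Step 8 — Reactive power: Q = Im(S) = -0.04935 VAR.
Step 9 — Apparent power: |S| = 0.04952 VA.
Step 10 — Power factor: PF = P/|S| = 0.08349 (leading).

(a) P = 0.004135 W  (b) Q = -0.04935 VAR  (c) S = 0.04952 VA  (d) PF = 0.08349 (leading)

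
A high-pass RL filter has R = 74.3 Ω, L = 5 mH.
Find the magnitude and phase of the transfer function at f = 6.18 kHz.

Step 1 — Angular frequency: ω = 2π·6180 = 3.883e+04 rad/s.
Step 2 — Transfer function: H(jω) = jωL/(R + jωL).
Step 3 — Numerator jωL = j·194.2; denominator R + jωL = 74.3 + j194.2.
Step 4 — H = 0.8723 + j0.3338.
Step 5 — Magnitude: |H| = 0.9339 (-0.6 dB); phase: φ = 20.9°.

|H| = 0.9339 (-0.6 dB), φ = 20.9°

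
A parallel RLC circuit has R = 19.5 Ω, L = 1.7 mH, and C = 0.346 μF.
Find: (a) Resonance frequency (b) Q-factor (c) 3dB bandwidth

Step 1 — Resonance: ω₀ = 1/√(LC) = 1/√(0.0017·3.46e-07) = 4.123e+04 rad/s.
Step 2 — f₀ = ω₀/(2π) = 6562 Hz.
Step 3 — Parallel Q: Q = R/(ω₀L) = 19.5/(4.123e+04·0.0017) = 0.2782.
Step 4 — Bandwidth: Δω = ω₀/Q = 1.482e+05 rad/s; BW = Δω/(2π) = 2.359e+04 Hz.

(a) f₀ = 6562 Hz  (b) Q = 0.2782  (c) BW = 2.359e+04 Hz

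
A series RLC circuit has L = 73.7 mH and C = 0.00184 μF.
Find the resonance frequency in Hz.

Step 1 — Resonance condition Im(Z)=0 gives ω₀ = 1/√(LC).
Step 2 — ω₀ = 1/√(0.0737·1.84e-09) = 8.587e+04 rad/s.
Step 3 — f₀ = ω₀/(2π) = 1.367e+04 Hz.

f₀ = 1.367e+04 Hz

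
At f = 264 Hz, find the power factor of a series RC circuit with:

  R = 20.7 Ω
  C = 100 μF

Step 1 — Angular frequency: ω = 2π·f = 2π·264 = 1659 rad/s.
Step 2 — Component impedances:
  R: Z = R = 20.7 Ω
  C: Z = 1/(jωC) = -j/(ω·C) = 0 - j6.029 Ω
Step 3 — Series combination: Z_total = R + C = 20.7 - j6.029 Ω = 21.56∠-16.2° Ω.
Step 4 — Power factor: PF = cos(φ) = Re(Z)/|Z| = 20.7/21.56 = 0.9601.
Step 5 — Type: Im(Z) = -6.029 ⇒ leading (phase φ = -16.2°).

PF = 0.9601 (leading, φ = -16.2°)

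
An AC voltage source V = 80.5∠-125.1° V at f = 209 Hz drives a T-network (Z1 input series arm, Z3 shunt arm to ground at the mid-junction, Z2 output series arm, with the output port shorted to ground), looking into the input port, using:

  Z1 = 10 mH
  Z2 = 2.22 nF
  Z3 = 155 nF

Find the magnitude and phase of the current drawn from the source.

Step 1 — Angular frequency: ω = 2π·f = 2π·209 = 1313 rad/s.
Step 2 — Component impedances:
  Z1: Z = jωL = j·1313·0.01 = 0 + j13.13 Ω
  Z2: Z = 1/(jωC) = -j/(ω·C) = 0 - j3.43e+05 Ω
  Z3: Z = 1/(jωC) = -j/(ω·C) = 0 - j4913 Ω
Step 3 — With the output port shorted to ground, the output series arm Z2 runs from the junction to ground; the shunt arm Z3 also runs from the junction to ground. They appear in parallel: Z3 || Z2 = 0 - j4844 Ω.
Step 4 — Series with input arm Z1: Z_in = Z1 + (Z3 || Z2) = 0 - j4830 Ω = 4830∠-90.0° Ω.
Step 5 — Source phasor: V = 80.5∠-125.1° V = -46.29 - j65.86 V.
Step 6 — Ohm's law: I = V / Z_total = (-46.29 - j65.86) / (0 - j4830) = 0.01363 - j0.009583 A.
Step 7 — Convert to polar: |I| = 0.01667 A, ∠I = -35.1°.

I = 0.01667∠-35.1° A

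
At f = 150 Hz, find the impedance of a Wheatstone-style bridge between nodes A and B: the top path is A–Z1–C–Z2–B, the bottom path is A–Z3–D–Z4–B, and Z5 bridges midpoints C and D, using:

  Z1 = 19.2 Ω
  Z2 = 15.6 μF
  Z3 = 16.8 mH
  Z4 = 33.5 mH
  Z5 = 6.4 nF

Step 1 — Angular frequency: ω = 2π·f = 2π·150 = 942.5 rad/s.
Step 2 — Component impedances:
  Z1: Z = R = 19.2 Ω
  Z2: Z = 1/(jωC) = -j/(ω·C) = 0 - j68.01 Ω
  Z3: Z = jωL = j·942.5·0.0168 = 0 + j15.83 Ω
  Z4: Z = jωL = j·942.5·0.0335 = 0 + j31.57 Ω
  Z5: Z = 1/(jωC) = -j/(ω·C) = 0 - j1.658e+05 Ω
Step 3 — Bridge requires nodal analysis (the Z5 bridge couples midpoints C and D, so the two paths cannot be reduced to a simple series/parallel combination). Setting node B to ground and injecting 1 A at node A, the 3-node admittance system at A, C, D solves to V_A = Z_AB = 54.4 + j105.8 Ω = 118.9∠62.8° Ω.

Z = 54.4 + j105.8 Ω = 118.9∠62.8° Ω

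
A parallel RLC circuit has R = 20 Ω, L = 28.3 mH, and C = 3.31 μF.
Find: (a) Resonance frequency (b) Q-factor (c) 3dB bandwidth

Step 1 — Resonance: ω₀ = 1/√(LC) = 1/√(0.0283·3.31e-06) = 3267 rad/s.
Step 2 — f₀ = ω₀/(2π) = 520 Hz.
Step 3 — Parallel Q: Q = R/(ω₀L) = 20/(3267·0.0283) = 0.2163.
Step 4 — Bandwidth: Δω = ω₀/Q = 1.511e+04 rad/s; BW = Δω/(2π) = 2404 Hz.

(a) f₀ = 520 Hz  (b) Q = 0.2163  (c) BW = 2404 Hz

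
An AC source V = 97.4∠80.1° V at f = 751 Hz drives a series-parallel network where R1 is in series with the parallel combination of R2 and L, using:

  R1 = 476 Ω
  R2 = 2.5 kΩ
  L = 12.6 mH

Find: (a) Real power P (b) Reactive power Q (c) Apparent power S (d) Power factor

Step 1 — Angular frequency: ω = 2π·f = 2π·751 = 4719 rad/s.
Step 2 — Component impedances:
  R1: Z = R = 476 Ω
  R2: Z = R = 2500 Ω
  L: Z = jωL = j·4719·0.0126 = 0 + j59.46 Ω
Step 3 — Parallel branch: R2 || L = 1/(1/R2 + 1/L) = 1.413 + j59.42 Ω.
Step 4 — Series with R1: Z_total = R1 + (R2 || L) = 477.4 + j59.42 Ω = 481.1∠7.1° Ω.
Step 5 — Source phasor: V = 97.4∠80.1° V = 16.75 + j95.95 V.
Step 6 — Current: I = V / Z = 0.05917 + j0.1936 A = 0.2025∠73.0° A.
Step 7 — Complex power: S = V·I* = 19.57 + j2.436 VA.
Step 8 — Real power: P = Re(S) = 19.57 W.
Step 9 — Reactive power: Q = Im(S) = 2.436 VAR.
Step 10 — Apparent power: |S| = 19.72 VA.
Step 11 — Power factor: PF = P/|S| = 0.9923 (lagging).

(a) P = 19.57 W  (b) Q = 2.436 VAR  (c) S = 19.72 VA  (d) PF = 0.9923 (lagging)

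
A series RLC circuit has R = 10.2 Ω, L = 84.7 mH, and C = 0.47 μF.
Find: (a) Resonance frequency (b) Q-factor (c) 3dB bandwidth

Step 1 — Resonance condition Im(Z)=0 gives ω₀ = 1/√(LC).
Step 2 — ω₀ = 1/√(0.0847·4.7e-07) = 5012 rad/s.
Step 3 — f₀ = ω₀/(2π) = 797.7 Hz.
Step 4 — Series Q: Q = ω₀L/R = 5012·0.0847/10.2 = 41.62.
Step 5 — 3dB bandwidth: Δω = ω₀/Q = 120.4 rad/s; BW = Δω/(2π) = 19.17 Hz.

(a) f₀ = 797.7 Hz  (b) Q = 41.62  (c) BW = 19.17 Hz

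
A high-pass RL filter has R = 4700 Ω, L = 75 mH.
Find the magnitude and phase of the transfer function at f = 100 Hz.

Step 1 — Angular frequency: ω = 2π·100 = 628.3 rad/s.
Step 2 — Transfer function: H(jω) = jωL/(R + jωL).
Step 3 — Numerator jωL = j·47.12; denominator R + jωL = 4700 + j47.12.
Step 4 — H = 0.0001005 + j0.01003.
Step 5 — Magnitude: |H| = 0.01003 (-40.0 dB); phase: φ = 89.4°.

|H| = 0.01003 (-40.0 dB), φ = 89.4°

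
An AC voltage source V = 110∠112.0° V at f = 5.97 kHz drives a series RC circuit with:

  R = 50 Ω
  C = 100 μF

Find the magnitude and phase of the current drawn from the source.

Step 1 — Angular frequency: ω = 2π·f = 2π·5970 = 3.751e+04 rad/s.
Step 2 — Component impedances:
  R: Z = R = 50 Ω
  C: Z = 1/(jωC) = -j/(ω·C) = 0 - j0.2666 Ω
Step 3 — Series combination: Z_total = R + C = 50 - j0.2666 Ω = 50∠-0.3° Ω.
Step 4 — Source phasor: V = 110∠112.0° V = -41.21 + j102 V.
Step 5 — Ohm's law: I = V / Z_total = (-41.21 + j102) / (50 - j0.2666) = -0.835 + j2.035 A.
Step 6 — Convert to polar: |I| = 2.2 A, ∠I = 112.3°.

I = 2.2∠112.3° A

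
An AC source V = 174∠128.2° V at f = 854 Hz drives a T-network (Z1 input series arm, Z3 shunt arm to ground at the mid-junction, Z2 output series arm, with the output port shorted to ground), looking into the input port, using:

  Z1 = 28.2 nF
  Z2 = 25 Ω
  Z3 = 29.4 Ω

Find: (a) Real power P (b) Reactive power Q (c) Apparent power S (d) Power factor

Step 1 — Angular frequency: ω = 2π·f = 2π·854 = 5366 rad/s.
Step 2 — Component impedances:
  Z1: Z = 1/(jωC) = -j/(ω·C) = 0 - j6609 Ω
  Z2: Z = R = 25 Ω
  Z3: Z = R = 29.4 Ω
Step 3 — With the output port shorted to ground, the output series arm Z2 runs from the junction to ground; the shunt arm Z3 also runs from the junction to ground. They appear in parallel: Z3 || Z2 = 13.51 Ω.
Step 4 — Series with input arm Z1: Z_in = Z1 + (Z3 || Z2) = 13.51 - j6609 Ω = 6609∠-89.9° Ω.
Step 5 — Source phasor: V = 174∠128.2° V = -107.6 + j136.7 V.
Step 6 — Current: I = V / Z = -0.02072 - j0.01624 A = 0.02633∠-141.9° A.
Step 7 — Complex power: S = V·I* = 0.009366 - j4.581 VA.
Step 8 — Real power: P = Re(S) = 0.009366 W.
Step 9 — Reactive power: Q = Im(S) = -4.581 VAR.
Step 10 — Apparent power: |S| = 4.581 VA.
Step 11 — Power factor: PF = P/|S| = 0.002044 (leading).

(a) P = 0.009366 W  (b) Q = -4.581 VAR  (c) S = 4.581 VA  (d) PF = 0.002044 (leading)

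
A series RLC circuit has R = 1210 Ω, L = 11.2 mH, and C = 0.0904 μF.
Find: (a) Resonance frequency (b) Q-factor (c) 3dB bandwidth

Step 1 — Resonance: ω₀ = 1/√(LC) = 1/√(0.0112·9.04e-08) = 3.143e+04 rad/s.
Step 2 — f₀ = ω₀/(2π) = 5002 Hz.
Step 3 — Series Q: Q = ω₀L/R = 3.143e+04·0.0112/1210 = 0.2909.
Step 4 — Bandwidth: Δω = ω₀/Q = 1.08e+05 rad/s; BW = Δω/(2π) = 1.719e+04 Hz.

(a) f₀ = 5002 Hz  (b) Q = 0.2909  (c) BW = 1.719e+04 Hz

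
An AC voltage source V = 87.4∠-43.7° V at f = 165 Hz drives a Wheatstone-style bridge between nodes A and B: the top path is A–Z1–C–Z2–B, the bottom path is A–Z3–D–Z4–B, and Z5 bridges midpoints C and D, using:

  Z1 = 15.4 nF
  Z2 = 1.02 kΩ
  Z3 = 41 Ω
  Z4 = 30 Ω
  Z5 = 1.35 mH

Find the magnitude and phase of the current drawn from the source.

Step 1 — Angular frequency: ω = 2π·f = 2π·165 = 1037 rad/s.
Step 2 — Component impedances:
  Z1: Z = 1/(jωC) = -j/(ω·C) = 0 - j6.263e+04 Ω
  Z2: Z = R = 1020 Ω
  Z3: Z = R = 41 Ω
  Z4: Z = R = 30 Ω
  Z5: Z = jωL = j·1037·0.00135 = 0 + j1.4 Ω
Step 3 — Bridge requires nodal analysis (the Z5 bridge couples midpoints C and D, so the two paths cannot be reduced to a simple series/parallel combination). Setting node B to ground and injecting 1 A at node A, the 3-node admittance system at A, C, D solves to V_A = Z_AB = 70.14 - j0.0257 Ω = 70.14∠-0.0° Ω.
Step 4 — Source phasor: V = 87.4∠-43.7° V = 63.19 - j60.38 V.
Step 5 — Ohm's law: I = V / Z_total = (63.19 - j60.38) / (70.14 - j0.0257) = 0.9012 - j0.8605 A.
Step 6 — Convert to polar: |I| = 1.246 A, ∠I = -43.7°.

I = 1.246∠-43.7° A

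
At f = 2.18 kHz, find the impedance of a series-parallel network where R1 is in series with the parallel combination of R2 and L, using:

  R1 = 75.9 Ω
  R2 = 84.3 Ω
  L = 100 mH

Step 1 — Angular frequency: ω = 2π·f = 2π·2180 = 1.37e+04 rad/s.
Step 2 — Component impedances:
  R1: Z = R = 75.9 Ω
  R2: Z = R = 84.3 Ω
  L: Z = jωL = j·1.37e+04·0.1 = 0 + j1370 Ω
Step 3 — Parallel branch: R2 || L = 1/(1/R2 + 1/L) = 83.98 + j5.169 Ω.
Step 4 — Series with R1: Z_total = R1 + (R2 || L) = 159.9 + j5.169 Ω = 160∠1.9° Ω.

Z = 159.9 + j5.169 Ω = 160∠1.9° Ω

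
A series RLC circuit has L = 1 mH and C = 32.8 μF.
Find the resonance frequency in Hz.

Step 1 — Resonance condition Im(Z)=0 gives ω₀ = 1/√(LC).
Step 2 — ω₀ = 1/√(0.001·3.28e-05) = 5522 rad/s.
Step 3 — f₀ = ω₀/(2π) = 878.8 Hz.

f₀ = 878.8 Hz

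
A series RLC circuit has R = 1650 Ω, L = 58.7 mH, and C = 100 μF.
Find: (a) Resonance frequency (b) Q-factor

Step 1 — Resonance condition Im(Z)=0 gives ω₀ = 1/√(LC).
Step 2 — ω₀ = 1/√(0.0587·0.0001) = 412.7 rad/s.
Step 3 — f₀ = ω₀/(2π) = 65.69 Hz.
Step 4 — Series Q: Q = ω₀L/R = 412.7·0.0587/1650 = 0.01468.

(a) f₀ = 65.69 Hz  (b) Q = 0.01468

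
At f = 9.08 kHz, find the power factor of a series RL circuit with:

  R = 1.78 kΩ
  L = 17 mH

Step 1 — Angular frequency: ω = 2π·f = 2π·9080 = 5.705e+04 rad/s.
Step 2 — Component impedances:
  R: Z = R = 1780 Ω
  L: Z = jωL = j·5.705e+04·0.017 = 0 + j969.9 Ω
Step 3 — Series combination: Z_total = R + L = 1780 + j969.9 Ω = 2027∠28.6° Ω.
Step 4 — Power factor: PF = cos(φ) = Re(Z)/|Z| = 1780/2027 = 0.8781.
Step 5 — Type: Im(Z) = 969.9 ⇒ lagging (phase φ = 28.6°).

PF = 0.8781 (lagging, φ = 28.6°)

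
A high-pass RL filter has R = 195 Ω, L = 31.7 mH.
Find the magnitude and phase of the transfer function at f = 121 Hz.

Step 1 — Angular frequency: ω = 2π·121 = 760.3 rad/s.
Step 2 — Transfer function: H(jω) = jωL/(R + jωL).
Step 3 — Numerator jωL = j·24.1; denominator R + jωL = 195 + j24.1.
Step 4 — H = 0.01505 + j0.1217.
Step 5 — Magnitude: |H| = 0.1227 (-18.2 dB); phase: φ = 83.0°.

|H| = 0.1227 (-18.2 dB), φ = 83.0°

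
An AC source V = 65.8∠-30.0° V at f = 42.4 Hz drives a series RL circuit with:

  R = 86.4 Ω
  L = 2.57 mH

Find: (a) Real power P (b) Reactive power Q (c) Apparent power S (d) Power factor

Step 1 — Angular frequency: ω = 2π·f = 2π·42.4 = 266.4 rad/s.
Step 2 — Component impedances:
  R: Z = R = 86.4 Ω
  L: Z = jωL = j·266.4·0.00257 = 0 + j0.6847 Ω
Step 3 — Series combination: Z_total = R + L = 86.4 + j0.6847 Ω = 86.4∠0.5° Ω.
Step 4 — Source phasor: V = 65.8∠-30.0° V = 56.98 - j32.9 V.
Step 5 — Current: I = V / Z = 0.6565 - j0.386 A = 0.7616∠-30.5° A.
Step 6 — Complex power: S = V·I* = 50.11 + j0.3971 VA.
Step 7 — Real power: P = Re(S) = 50.11 W.
Step 8 — Reactive power: Q = Im(S) = 0.3971 VAR.
Step 9 — Apparent power: |S| = 50.11 VA.
Step 10 — Power factor: PF = P/|S| = 1 (lagging).

(a) P = 50.11 W  (b) Q = 0.3971 VAR  (c) S = 50.11 VA  (d) PF = 1 (lagging)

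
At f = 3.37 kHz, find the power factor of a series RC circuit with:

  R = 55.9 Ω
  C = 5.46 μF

Step 1 — Angular frequency: ω = 2π·f = 2π·3370 = 2.117e+04 rad/s.
Step 2 — Component impedances:
  R: Z = R = 55.9 Ω
  C: Z = 1/(jωC) = -j/(ω·C) = 0 - j8.65 Ω
Step 3 — Series combination: Z_total = R + C = 55.9 - j8.65 Ω = 56.57∠-8.8° Ω.
Step 4 — Power factor: PF = cos(φ) = Re(Z)/|Z| = 55.9/56.57 = 0.9882.
Step 5 — Type: Im(Z) = -8.65 ⇒ leading (phase φ = -8.8°).

PF = 0.9882 (leading, φ = -8.8°)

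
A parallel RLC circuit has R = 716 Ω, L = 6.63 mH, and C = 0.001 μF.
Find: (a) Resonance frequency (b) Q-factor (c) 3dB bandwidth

Step 1 — Resonance: ω₀ = 1/√(LC) = 1/√(0.00663·1e-09) = 3.884e+05 rad/s.
Step 2 — f₀ = ω₀/(2π) = 6.181e+04 Hz.
Step 3 — Parallel Q: Q = R/(ω₀L) = 716/(3.884e+05·0.00663) = 0.2781.
Step 4 — Bandwidth: Δω = ω₀/Q = 1.397e+06 rad/s; BW = Δω/(2π) = 2.223e+05 Hz.

(a) f₀ = 6.181e+04 Hz  (b) Q = 0.2781  (c) BW = 2.223e+05 Hz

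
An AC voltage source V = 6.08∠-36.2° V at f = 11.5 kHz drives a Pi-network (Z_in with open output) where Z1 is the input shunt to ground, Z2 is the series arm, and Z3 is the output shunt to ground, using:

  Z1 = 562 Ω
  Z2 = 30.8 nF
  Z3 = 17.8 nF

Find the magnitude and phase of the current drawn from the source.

Step 1 — Angular frequency: ω = 2π·f = 2π·1.15e+04 = 7.226e+04 rad/s.
Step 2 — Component impedances:
  Z1: Z = R = 562 Ω
  Z2: Z = 1/(jωC) = -j/(ω·C) = 0 - j449.3 Ω
  Z3: Z = 1/(jωC) = -j/(ω·C) = 0 - j777.5 Ω
Step 3 — With open output, the series arm Z2 and the output shunt Z3 appear in series to ground: Z2 + Z3 = 0 - j1227 Ω.
Step 4 — Parallel with input shunt Z1: Z_in = Z1 || (Z2 + Z3) = 464.5 - j212.8 Ω = 510.9∠-24.6° Ω.
Step 5 — Source phasor: V = 6.08∠-36.2° V = 4.906 - j3.591 V.
Step 6 — Ohm's law: I = V / Z_total = (4.906 - j3.591) / (464.5 - j212.8) = 0.01166 - j0.00239 A.
Step 7 — Convert to polar: |I| = 0.0119 A, ∠I = -11.6°.

I = 0.0119∠-11.6° A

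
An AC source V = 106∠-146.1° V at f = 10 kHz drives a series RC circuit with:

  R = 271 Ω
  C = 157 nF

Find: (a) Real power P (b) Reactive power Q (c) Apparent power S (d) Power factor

Step 1 — Angular frequency: ω = 2π·f = 2π·1e+04 = 6.283e+04 rad/s.
Step 2 — Component impedances:
  R: Z = R = 271 Ω
  C: Z = 1/(jωC) = -j/(ω·C) = 0 - j101.4 Ω
Step 3 — Series combination: Z_total = R + C = 271 - j101.4 Ω = 289.3∠-20.5° Ω.
Step 4 — Source phasor: V = 106∠-146.1° V = -87.98 - j59.12 V.
Step 5 — Current: I = V / Z = -0.2132 - j0.2979 A = 0.3664∠-125.6° A.
Step 6 — Complex power: S = V·I* = 36.37 - j13.61 VA.
Step 7 — Real power: P = Re(S) = 36.37 W.
Step 8 — Reactive power: Q = Im(S) = -13.61 VAR.
Step 9 — Apparent power: |S| = 38.83 VA.
Step 10 — Power factor: PF = P/|S| = 0.9366 (leading).

(a) P = 36.37 W  (b) Q = -13.61 VAR  (c) S = 38.83 VA  (d) PF = 0.9366 (leading)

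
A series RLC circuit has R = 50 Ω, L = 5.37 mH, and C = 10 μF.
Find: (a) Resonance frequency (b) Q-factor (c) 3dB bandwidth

Step 1 — Resonance condition Im(Z)=0 gives ω₀ = 1/√(LC).
Step 2 — ω₀ = 1/√(0.00537·1e-05) = 4315 rad/s.
Step 3 — f₀ = ω₀/(2π) = 686.8 Hz.
Step 4 — Series Q: Q = ω₀L/R = 4315·0.00537/50 = 0.4635.
Step 5 — 3dB bandwidth: Δω = ω₀/Q = 9311 rad/s; BW = Δω/(2π) = 1482 Hz.

(a) f₀ = 686.8 Hz  (b) Q = 0.4635  (c) BW = 1482 Hz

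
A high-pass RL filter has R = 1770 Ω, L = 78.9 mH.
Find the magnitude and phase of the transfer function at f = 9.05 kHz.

Step 1 — Angular frequency: ω = 2π·9050 = 5.686e+04 rad/s.
Step 2 — Transfer function: H(jω) = jωL/(R + jωL).
Step 3 — Numerator jωL = j·4486; denominator R + jωL = 1770 + j4486.
Step 4 — H = 0.8653 + j0.3414.
Step 5 — Magnitude: |H| = 0.9302 (-0.6 dB); phase: φ = 21.5°.

|H| = 0.9302 (-0.6 dB), φ = 21.5°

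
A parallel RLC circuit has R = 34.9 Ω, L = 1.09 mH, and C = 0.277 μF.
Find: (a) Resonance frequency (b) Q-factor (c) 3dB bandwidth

Step 1 — Resonance: ω₀ = 1/√(LC) = 1/√(0.00109·2.77e-07) = 5.755e+04 rad/s.
Step 2 — f₀ = ω₀/(2π) = 9159 Hz.
Step 3 — Parallel Q: Q = R/(ω₀L) = 34.9/(5.755e+04·0.00109) = 0.5564.
Step 4 — Bandwidth: Δω = ω₀/Q = 1.034e+05 rad/s; BW = Δω/(2π) = 1.646e+04 Hz.

(a) f₀ = 9159 Hz  (b) Q = 0.5564  (c) BW = 1.646e+04 Hz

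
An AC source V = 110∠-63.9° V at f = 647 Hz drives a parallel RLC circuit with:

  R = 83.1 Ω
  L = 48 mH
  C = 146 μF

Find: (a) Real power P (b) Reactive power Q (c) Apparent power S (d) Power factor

Step 1 — Angular frequency: ω = 2π·f = 2π·647 = 4065 rad/s.
Step 2 — Component impedances:
  R: Z = R = 83.1 Ω
  L: Z = jωL = j·4065·0.048 = 0 + j195.1 Ω
  C: Z = 1/(jωC) = -j/(ω·C) = 0 - j1.685 Ω
Step 3 — Parallel combination: 1/Z_total = 1/R + 1/L + 1/C; Z_total = 0.03474 - j1.699 Ω = 1.699∠-88.8° Ω.
Step 4 — Source phasor: V = 110∠-63.9° V = 48.39 - j98.78 V.
Step 5 — Current: I = V / Z = 58.71 + j27.29 A = 64.74∠24.9° A.
Step 6 — Complex power: S = V·I* = 145.6 - j7120 VA.
Step 7 — Real power: P = Re(S) = 145.6 W.
Step 8 — Reactive power: Q = Im(S) = -7120 VAR.
Step 9 — Apparent power: |S| = 7121 VA.
Step 10 — Power factor: PF = P/|S| = 0.02045 (leading).

(a) P = 145.6 W  (b) Q = -7120 VAR  (c) S = 7121 VA  (d) PF = 0.02045 (leading)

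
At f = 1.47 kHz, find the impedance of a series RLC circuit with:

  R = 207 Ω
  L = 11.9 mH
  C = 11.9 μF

Step 1 — Angular frequency: ω = 2π·f = 2π·1470 = 9236 rad/s.
Step 2 — Component impedances:
  R: Z = R = 207 Ω
  L: Z = jωL = j·9236·0.0119 = 0 + j109.9 Ω
  C: Z = 1/(jωC) = -j/(ω·C) = 0 - j9.098 Ω
Step 3 — Series combination: Z_total = R + L + C = 207 + j100.8 Ω = 230.2∠26.0° Ω.

Z = 207 + j100.8 Ω = 230.2∠26.0° Ω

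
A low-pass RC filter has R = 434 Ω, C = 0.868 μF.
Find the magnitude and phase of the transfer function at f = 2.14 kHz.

Step 1 — Angular frequency: ω = 2π·2140 = 1.345e+04 rad/s.
Step 2 — Transfer function: H(jω) = 1/(1 + jωRC).
Step 3 — Denominator: 1 + jωRC = 1 + j·1.345e+04·434·8.68e-07 = 1 + j5.065.
Step 4 — H = 0.03751 - j0.19.
Step 5 — Magnitude: |H| = 0.1937 (-14.3 dB); phase: φ = -78.8°.

|H| = 0.1937 (-14.3 dB), φ = -78.8°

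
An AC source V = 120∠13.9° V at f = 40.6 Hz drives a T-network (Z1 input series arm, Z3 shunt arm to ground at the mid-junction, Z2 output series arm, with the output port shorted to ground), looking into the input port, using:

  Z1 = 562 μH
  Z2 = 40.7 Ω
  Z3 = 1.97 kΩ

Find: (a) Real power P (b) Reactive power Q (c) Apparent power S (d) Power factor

Step 1 — Angular frequency: ω = 2π·f = 2π·40.6 = 255.1 rad/s.
Step 2 — Component impedances:
  Z1: Z = jωL = j·255.1·0.000562 = 0 + j0.1434 Ω
  Z2: Z = R = 40.7 Ω
  Z3: Z = R = 1970 Ω
Step 3 — With the output port shorted to ground, the output series arm Z2 runs from the junction to ground; the shunt arm Z3 also runs from the junction to ground. They appear in parallel: Z3 || Z2 = 39.88 Ω.
Step 4 — Series with input arm Z1: Z_in = Z1 + (Z3 || Z2) = 39.88 + j0.1434 Ω = 39.88∠0.2° Ω.
Step 5 — Source phasor: V = 120∠13.9° V = 116.5 + j28.83 V.
Step 6 — Current: I = V / Z = 2.924 + j0.7124 A = 3.009∠13.7° A.
Step 7 — Complex power: S = V·I* = 361.1 + j1.298 VA.
Step 8 — Real power: P = Re(S) = 361.1 W.
Step 9 — Reactive power: Q = Im(S) = 1.298 VAR.
Step 10 — Apparent power: |S| = 361.1 VA.
Step 11 — Power factor: PF = P/|S| = 1 (lagging).

(a) P = 361.1 W  (b) Q = 1.298 VAR  (c) S = 361.1 VA  (d) PF = 1 (lagging)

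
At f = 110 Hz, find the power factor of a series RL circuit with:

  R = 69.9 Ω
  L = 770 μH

Step 1 — Angular frequency: ω = 2π·f = 2π·110 = 691.2 rad/s.
Step 2 — Component impedances:
  R: Z = R = 69.9 Ω
  L: Z = jωL = j·691.2·0.00077 = 0 + j0.5322 Ω
Step 3 — Series combination: Z_total = R + L = 69.9 + j0.5322 Ω = 69.9∠0.4° Ω.
Step 4 — Power factor: PF = cos(φ) = Re(Z)/|Z| = 69.9/69.9 = 1.
Step 5 — Type: Im(Z) = 0.5322 ⇒ lagging (phase φ = 0.4°).

PF = 1 (lagging, φ = 0.4°)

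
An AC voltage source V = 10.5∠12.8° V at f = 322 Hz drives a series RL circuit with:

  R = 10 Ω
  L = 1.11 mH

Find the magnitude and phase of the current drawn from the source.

Step 1 — Angular frequency: ω = 2π·f = 2π·322 = 2023 rad/s.
Step 2 — Component impedances:
  R: Z = R = 10 Ω
  L: Z = jωL = j·2023·0.00111 = 0 + j2.246 Ω
Step 3 — Series combination: Z_total = R + L = 10 + j2.246 Ω = 10.25∠12.7° Ω.
Step 4 — Source phasor: V = 10.5∠12.8° V = 10.24 + j2.326 V.
Step 5 — Ohm's law: I = V / Z_total = (10.24 + j2.326) / (10 + j2.246) = 1.024 + j0.002555 A.
Step 6 — Convert to polar: |I| = 1.024 A, ∠I = 0.1°.

I = 1.024∠0.1° A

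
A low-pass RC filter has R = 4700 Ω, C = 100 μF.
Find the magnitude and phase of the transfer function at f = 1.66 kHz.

Step 1 — Angular frequency: ω = 2π·1660 = 1.043e+04 rad/s.
Step 2 — Transfer function: H(jω) = 1/(1 + jωRC).
Step 3 — Denominator: 1 + jωRC = 1 + j·1.043e+04·4700·0.0001 = 1 + j4902.
Step 4 — H = 4.161e-08 - j0.000204.
Step 5 — Magnitude: |H| = 0.000204 (-73.8 dB); phase: φ = -90.0°.

|H| = 0.000204 (-73.8 dB), φ = -90.0°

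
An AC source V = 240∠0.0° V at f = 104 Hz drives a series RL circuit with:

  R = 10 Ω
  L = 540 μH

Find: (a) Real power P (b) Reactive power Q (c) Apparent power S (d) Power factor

Step 1 — Angular frequency: ω = 2π·f = 2π·104 = 653.5 rad/s.
Step 2 — Component impedances:
  R: Z = R = 10 Ω
  L: Z = jωL = j·653.5·0.00054 = 0 + j0.3529 Ω
Step 3 — Series combination: Z_total = R + L = 10 + j0.3529 Ω = 10.01∠2.0° Ω.
Step 4 — Source phasor: V = 240∠0.0° V = 240 V.
Step 5 — Current: I = V / Z = 23.97 - j0.8458 A = 23.99∠-2.0° A.
Step 6 — Complex power: S = V·I* = 5753 + j203 VA.
Step 7 — Real power: P = Re(S) = 5753 W.
Step 8 — Reactive power: Q = Im(S) = 203 VAR.
Step 9 — Apparent power: |S| = 5756 VA.
Step 10 — Power factor: PF = P/|S| = 0.9994 (lagging).

(a) P = 5753 W  (b) Q = 203 VAR  (c) S = 5756 VA  (d) PF = 0.9994 (lagging)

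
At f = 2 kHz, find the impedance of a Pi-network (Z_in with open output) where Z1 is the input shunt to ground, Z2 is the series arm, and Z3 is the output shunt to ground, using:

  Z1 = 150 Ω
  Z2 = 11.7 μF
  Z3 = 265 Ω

Step 1 — Angular frequency: ω = 2π·f = 2π·2000 = 1.257e+04 rad/s.
Step 2 — Component impedances:
  Z1: Z = R = 150 Ω
  Z2: Z = 1/(jωC) = -j/(ω·C) = 0 - j6.801 Ω
  Z3: Z = R = 265 Ω
Step 3 — With open output, the series arm Z2 and the output shunt Z3 appear in series to ground: Z2 + Z3 = 265 - j6.801 Ω.
Step 4 — Parallel with input shunt Z1: Z_in = Z1 || (Z2 + Z3) = 95.8 - j0.8883 Ω = 95.8∠-0.5° Ω.

Z = 95.8 - j0.8883 Ω = 95.8∠-0.5° Ω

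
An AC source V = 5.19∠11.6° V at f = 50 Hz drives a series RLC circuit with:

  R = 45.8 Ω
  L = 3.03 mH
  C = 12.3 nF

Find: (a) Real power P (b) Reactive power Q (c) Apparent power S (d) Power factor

Step 1 — Angular frequency: ω = 2π·f = 2π·50 = 314.2 rad/s.
Step 2 — Component impedances:
  R: Z = R = 45.8 Ω
  L: Z = jωL = j·314.2·0.00303 = 0 + j0.9519 Ω
  C: Z = 1/(jωC) = -j/(ω·C) = 0 - j2.588e+05 Ω
Step 3 — Series combination: Z_total = R + L + C = 45.8 - j2.588e+05 Ω = 2.588e+05∠-90.0° Ω.
Step 4 — Source phasor: V = 5.19∠11.6° V = 5.084 + j1.044 V.
Step 5 — Current: I = V / Z = -4.029e-06 + j1.965e-05 A = 2.006e-05∠101.6° A.
Step 6 — Complex power: S = V·I* = 1.842e-08 - j0.0001041 VA.
Step 7 — Real power: P = Re(S) = 1.842e-08 W.
Step 8 — Reactive power: Q = Im(S) = -0.0001041 VAR.
Step 9 — Apparent power: |S| = 0.0001041 VA.
Step 10 — Power factor: PF = P/|S| = 0.000177 (leading).

(a) P = 1.842e-08 W  (b) Q = -0.0001041 VAR  (c) S = 0.0001041 VA  (d) PF = 0.000177 (leading)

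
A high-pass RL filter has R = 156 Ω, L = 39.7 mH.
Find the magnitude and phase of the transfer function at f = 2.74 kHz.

Step 1 — Angular frequency: ω = 2π·2740 = 1.722e+04 rad/s.
Step 2 — Transfer function: H(jω) = jωL/(R + jωL).
Step 3 — Numerator jωL = j·683.5; denominator R + jωL = 156 + j683.5.
Step 4 — H = 0.9505 + j0.2169.
Step 5 — Magnitude: |H| = 0.9749 (-0.2 dB); phase: φ = 12.9°.

|H| = 0.9749 (-0.2 dB), φ = 12.9°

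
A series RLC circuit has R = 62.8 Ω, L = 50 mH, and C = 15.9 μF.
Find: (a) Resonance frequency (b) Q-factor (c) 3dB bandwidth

Step 1 — Resonance condition Im(Z)=0 gives ω₀ = 1/√(LC).
Step 2 — ω₀ = 1/√(0.05·1.59e-05) = 1122 rad/s.
Step 3 — f₀ = ω₀/(2π) = 178.5 Hz.
Step 4 — Series Q: Q = ω₀L/R = 1122·0.05/62.8 = 0.8929.
Step 5 — 3dB bandwidth: Δω = ω₀/Q = 1256 rad/s; BW = Δω/(2π) = 199.9 Hz.

(a) f₀ = 178.5 Hz  (b) Q = 0.8929  (c) BW = 199.9 Hz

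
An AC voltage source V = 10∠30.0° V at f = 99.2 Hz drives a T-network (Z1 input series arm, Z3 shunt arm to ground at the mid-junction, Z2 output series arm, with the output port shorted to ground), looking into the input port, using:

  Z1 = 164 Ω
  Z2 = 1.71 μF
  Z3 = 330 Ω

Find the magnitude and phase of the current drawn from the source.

Step 1 — Angular frequency: ω = 2π·f = 2π·99.2 = 623.3 rad/s.
Step 2 — Component impedances:
  Z1: Z = R = 164 Ω
  Z2: Z = 1/(jωC) = -j/(ω·C) = 0 - j938.2 Ω
  Z3: Z = R = 330 Ω
Step 3 — With the output port shorted to ground, the output series arm Z2 runs from the junction to ground; the shunt arm Z3 also runs from the junction to ground. They appear in parallel: Z3 || Z2 = 293.7 - j103.3 Ω.
Step 4 — Series with input arm Z1: Z_in = Z1 + (Z3 || Z2) = 457.7 - j103.3 Ω = 469.2∠-12.7° Ω.
Step 5 — Source phasor: V = 10∠30.0° V = 8.66 + j5 V.
Step 6 — Ohm's law: I = V / Z_total = (8.66 + j5) / (457.7 - j103.3) = 0.01566 + j0.01446 A.
Step 7 — Convert to polar: |I| = 0.02131 A, ∠I = 42.7°.

I = 0.02131∠42.7° A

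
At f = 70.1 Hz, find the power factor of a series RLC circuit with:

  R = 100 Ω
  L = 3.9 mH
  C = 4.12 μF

Step 1 — Angular frequency: ω = 2π·f = 2π·70.1 = 440.5 rad/s.
Step 2 — Component impedances:
  R: Z = R = 100 Ω
  L: Z = jωL = j·440.5·0.0039 = 0 + j1.718 Ω
  C: Z = 1/(jωC) = -j/(ω·C) = 0 - j551.1 Ω
Step 3 — Series combination: Z_total = R + L + C = 100 - j549.3 Ω = 558.4∠-79.7° Ω.
Step 4 — Power factor: PF = cos(φ) = Re(Z)/|Z| = 100/558.4 = 0.1791.
Step 5 — Type: Im(Z) = -549.3 ⇒ leading (phase φ = -79.7°).

PF = 0.1791 (leading, φ = -79.7°)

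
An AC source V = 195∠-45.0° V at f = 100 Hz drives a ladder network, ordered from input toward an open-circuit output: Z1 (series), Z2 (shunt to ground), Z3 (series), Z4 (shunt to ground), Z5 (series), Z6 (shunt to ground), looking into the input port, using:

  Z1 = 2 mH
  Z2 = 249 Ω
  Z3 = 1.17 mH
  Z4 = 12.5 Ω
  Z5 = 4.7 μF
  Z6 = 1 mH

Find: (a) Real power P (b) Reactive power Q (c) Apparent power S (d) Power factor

Step 1 — Angular frequency: ω = 2π·f = 2π·100 = 628.3 rad/s.
Step 2 — Component impedances:
  Z1: Z = jωL = j·628.3·0.002 = 0 + j1.257 Ω
  Z2: Z = R = 249 Ω
  Z3: Z = jωL = j·628.3·0.00117 = 0 + j0.7351 Ω
  Z4: Z = R = 12.5 Ω
  Z5: Z = 1/(jωC) = -j/(ω·C) = 0 - j338.6 Ω
  Z6: Z = jωL = j·628.3·0.001 = 0 + j0.6283 Ω
Step 3 — Ladder network (open output): work backward from the far end, alternating series and parallel combinations. Z_in = 11.89 + j1.505 Ω = 11.98∠7.2° Ω.
Step 4 — Source phasor: V = 195∠-45.0° V = 137.9 - j137.9 V.
Step 5 — Current: I = V / Z = 9.971 - j12.86 A = 16.27∠-52.2° A.
Step 6 — Complex power: S = V·I* = 3148 + j398.5 VA.
Step 7 — Real power: P = Re(S) = 3148 W.
Step 8 — Reactive power: Q = Im(S) = 398.5 VAR.
Step 9 — Apparent power: |S| = 3173 VA.
Step 10 — Power factor: PF = P/|S| = 0.9921 (lagging).

(a) P = 3148 W  (b) Q = 398.5 VAR  (c) S = 3173 VA  (d) PF = 0.9921 (lagging)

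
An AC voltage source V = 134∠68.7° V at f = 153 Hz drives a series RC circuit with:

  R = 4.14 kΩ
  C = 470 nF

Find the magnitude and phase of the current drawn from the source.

Step 1 — Angular frequency: ω = 2π·f = 2π·153 = 961.3 rad/s.
Step 2 — Component impedances:
  R: Z = R = 4140 Ω
  C: Z = 1/(jωC) = -j/(ω·C) = 0 - j2213 Ω
Step 3 — Series combination: Z_total = R + C = 4140 - j2213 Ω = 4694∠-28.1° Ω.
Step 4 — Source phasor: V = 134∠68.7° V = 48.68 + j124.8 V.
Step 5 — Ohm's law: I = V / Z_total = (48.68 + j124.8) / (4140 - j2213) = -0.003394 + j0.02834 A.
Step 6 — Convert to polar: |I| = 0.02854 A, ∠I = 96.8°.

I = 0.02854∠96.8° A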